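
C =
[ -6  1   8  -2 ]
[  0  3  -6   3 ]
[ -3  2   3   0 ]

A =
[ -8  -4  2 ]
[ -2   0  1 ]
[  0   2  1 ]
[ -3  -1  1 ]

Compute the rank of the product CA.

First compute CA:
[[ 52,  42,  -5],
 [-15, -15,   0],
 [ 20,  18,  -1]]
Now row reduce the product.
R2 ← R2 + (15/52)·R1: [0, -75/26, -75/52]
R3 ← R3 − (5/13)·R1: [0, 24/13, 12/13]
R3 ← R3 + (16/25)·R2: [0, 0, 0]
2 nonzero rows, so rank(CA) = 2.

2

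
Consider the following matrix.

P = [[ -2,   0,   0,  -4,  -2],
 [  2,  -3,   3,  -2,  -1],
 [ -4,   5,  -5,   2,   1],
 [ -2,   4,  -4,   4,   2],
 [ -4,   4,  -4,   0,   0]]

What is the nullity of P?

3

Row reduce to echelon form.
R2 ← R2 + R1: [0, -3, 3, -6, -3]
R3 ← R3 − (2)·R1: [0, 5, -5, 10, 5]
R4 ← R4 − R1: [0, 4, -4, 8, 4]
R5 ← R5 − (2)·R1: [0, 4, -4, 8, 4]
R3 ← R3 + (5/3)·R2: [0, 0, 0, 0, 0]
R4 ← R4 + (4/3)·R2: [0, 0, 0, 0, 0]
R5 ← R5 + (4/3)·R2: [0, 0, 0, 0, 0]
2 nonzero rows, so rank(P) = 2.
P has 5 columns; by rank–nullity, nullity = 5 − 2 = 3.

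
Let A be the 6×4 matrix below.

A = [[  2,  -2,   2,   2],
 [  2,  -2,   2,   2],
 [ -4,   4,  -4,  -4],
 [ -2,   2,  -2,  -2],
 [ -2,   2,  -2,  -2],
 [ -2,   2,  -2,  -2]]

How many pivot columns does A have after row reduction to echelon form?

Row reduce to echelon form.
R2 ← R2 − R1: [0, 0, 0, 0]
R3 ← R3 + (2)·R1: [0, 0, 0, 0]
R4 ← R4 + R1: [0, 0, 0, 0]
R5 ← R5 + R1: [0, 0, 0, 0]
R6 ← R6 + R1: [0, 0, 0, 0]
Echelon form has 1 nonzero row, so rank(A) = 1.
Each nonzero row contributes one pivot column: 1 pivot columns.

1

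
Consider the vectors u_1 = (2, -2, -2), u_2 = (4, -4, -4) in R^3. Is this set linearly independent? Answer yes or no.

no

Form the matrix with these vectors as rows and row reduce.
R2 ← R2 − (2)·R1: [0, 0, 0]
1 nonzero row, so the 2 vectors span a space of dimension 1.
Since 1 < 2, the vectors are linearly dependent.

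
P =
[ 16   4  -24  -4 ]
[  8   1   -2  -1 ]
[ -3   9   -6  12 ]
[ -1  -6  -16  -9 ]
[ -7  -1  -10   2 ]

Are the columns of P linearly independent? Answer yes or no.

yes

Row reduce P to echelon form.
R2 ← R2 − (1/2)·R1: [0, -1, 10, 1]
R3 ← R3 + (3/16)·R1: [0, 39/4, -21/2, 45/4]
R4 ← R4 + (1/16)·R1: [0, -23/4, -35/2, -37/4]
R5 ← R5 + (7/16)·R1: [0, 3/4, -41/2, 1/4]
R3 ← R3 + (39/4)·R2: [0, 0, 87, 21]
R4 ← R4 − (23/4)·R2: [0, 0, -75, -15]
R5 ← R5 + (3/4)·R2: [0, 0, -13, 1]
R4 ← R4 + (25/29)·R3: [0, 0, 0, 90/29]
R5 ← R5 + (13/87)·R3: [0, 0, 0, 120/29]
R5 ← R5 − (4/3)·R4: [0, 0, 0, 0]
4 pivots among 4 columns.
Every column is a pivot column, so the columns are linearly independent.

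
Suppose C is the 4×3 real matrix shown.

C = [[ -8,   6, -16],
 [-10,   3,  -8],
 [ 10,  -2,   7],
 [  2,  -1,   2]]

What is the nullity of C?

0

Row reduce to echelon form.
R2 ← R2 − (5/4)·R1: [0, -9/2, 12]
R3 ← R3 + (5/4)·R1: [0, 11/2, -13]
R4 ← R4 + (1/4)·R1: [0, 1/2, -2]
R3 ← R3 + (11/9)·R2: [0, 0, 5/3]
R4 ← R4 + (1/9)·R2: [0, 0, -2/3]
R4 ← R4 + (2/5)·R3: [0, 0, 0]
3 nonzero rows, so rank(C) = 3.
C has 3 columns; by rank–nullity, nullity = 3 − 3 = 0.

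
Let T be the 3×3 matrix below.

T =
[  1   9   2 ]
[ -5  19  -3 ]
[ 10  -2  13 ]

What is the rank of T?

3

Row reduce to echelon form.
R2 ← R2 + (5)·R1: [0, 64, 7]
R3 ← R3 − (10)·R1: [0, -92, -7]
R3 ← R3 + (23/16)·R2: [0, 0, 49/16]
Echelon form has 3 nonzero rows, so rank(T) = 3.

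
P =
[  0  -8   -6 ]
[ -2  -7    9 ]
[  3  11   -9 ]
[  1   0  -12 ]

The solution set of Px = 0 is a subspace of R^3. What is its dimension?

0

Row reduce to echelon form.
Swap R1 ↔ R2
R3 ← R3 + (3/2)·R1: [0, 1/2, 9/2]
R4 ← R4 + (1/2)·R1: [0, -7/2, -15/2]
R3 ← R3 + (1/16)·R2: [0, 0, 33/8]
R4 ← R4 − (7/16)·R2: [0, 0, -39/8]
R4 ← R4 + (13/11)·R3: [0, 0, 0]
3 nonzero rows, so rank(P) = 3.
P has 3 columns; by rank–nullity, nullity = 3 − 3 = 0.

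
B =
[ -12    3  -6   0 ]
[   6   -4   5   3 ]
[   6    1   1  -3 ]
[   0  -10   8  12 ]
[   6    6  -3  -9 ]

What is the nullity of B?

2

Row reduce to echelon form.
R2 ← R2 + (1/2)·R1: [0, -5/2, 2, 3]
R3 ← R3 + (1/2)·R1: [0, 5/2, -2, -3]
R5 ← R5 + (1/2)·R1: [0, 15/2, -6, -9]
R3 ← R3 + R2: [0, 0, 0, 0]
R4 ← R4 − (4)·R2: [0, 0, 0, 0]
R5 ← R5 + (3)·R2: [0, 0, 0, 0]
2 nonzero rows, so rank(B) = 2.
B has 4 columns; by rank–nullity, nullity = 4 − 2 = 2.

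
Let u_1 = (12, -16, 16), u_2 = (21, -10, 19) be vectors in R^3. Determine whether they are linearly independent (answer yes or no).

yes

Form the matrix with these vectors as rows and row reduce.
R2 ← R2 − (7/4)·R1: [0, 18, -9]
2 nonzero rows, so the 2 vectors span a space of dimension 2.
Since 2 = 2, the vectors are linearly independent.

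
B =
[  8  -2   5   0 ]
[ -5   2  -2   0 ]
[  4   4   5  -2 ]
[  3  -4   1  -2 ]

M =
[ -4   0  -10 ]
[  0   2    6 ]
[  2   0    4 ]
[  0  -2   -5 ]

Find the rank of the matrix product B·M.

First compute BM:
[[-22,  -4, -72],
 [ 16,   4,  54],
 [ -6,  12,  14],
 [-10,  -4, -40]]
Now row reduce the product.
R2 ← R2 + (8/11)·R1: [0, 12/11, 18/11]
R3 ← R3 − (3/11)·R1: [0, 144/11, 370/11]
R4 ← R4 − (5/11)·R1: [0, -24/11, -80/11]
R3 ← R3 − (12)·R2: [0, 0, 14]
R4 ← R4 + (2)·R2: [0, 0, -4]
R4 ← R4 + (2/7)·R3: [0, 0, 0]
3 nonzero rows, so rank(BM) = 3.

3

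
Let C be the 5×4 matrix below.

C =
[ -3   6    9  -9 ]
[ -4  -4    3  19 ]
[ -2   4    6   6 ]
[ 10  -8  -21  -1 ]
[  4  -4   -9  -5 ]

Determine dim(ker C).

Row reduce to echelon form.
R2 ← R2 − (4/3)·R1: [0, -12, -9, 31]
R3 ← R3 − (2/3)·R1: [0, 0, 0, 12]
R4 ← R4 + (10/3)·R1: [0, 12, 9, -31]
R5 ← R5 + (4/3)·R1: [0, 4, 3, -17]
R4 ← R4 + R2: [0, 0, 0, 0]
R5 ← R5 + (1/3)·R2: [0, 0, 0, -20/3]
R5 ← R5 + (5/9)·R3: [0, 0, 0, 0]
3 nonzero rows, so rank(C) = 3.
C has 4 columns; by rank–nullity, nullity = 4 − 3 = 1.

1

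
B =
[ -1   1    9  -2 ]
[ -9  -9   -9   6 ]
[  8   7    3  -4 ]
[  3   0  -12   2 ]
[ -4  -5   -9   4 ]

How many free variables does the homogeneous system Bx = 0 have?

Row reduce to echelon form.
R2 ← R2 − (9)·R1: [0, -18, -90, 24]
R3 ← R3 + (8)·R1: [0, 15, 75, -20]
R4 ← R4 + (3)·R1: [0, 3, 15, -4]
R5 ← R5 − (4)·R1: [0, -9, -45, 12]
R3 ← R3 + (5/6)·R2: [0, 0, 0, 0]
R4 ← R4 + (1/6)·R2: [0, 0, 0, 0]
R5 ← R5 − (1/2)·R2: [0, 0, 0, 0]
2 nonzero rows, so rank(B) = 2.
B has 4 columns; by rank–nullity, nullity = 4 − 2 = 2.

2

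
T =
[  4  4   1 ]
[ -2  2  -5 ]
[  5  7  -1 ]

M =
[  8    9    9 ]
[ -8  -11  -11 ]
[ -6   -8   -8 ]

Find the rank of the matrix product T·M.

First compute TM:
[[ -6, -16, -16],
 [ -2,   0,   0],
 [-10, -24, -24]]
Now row reduce the product.
R2 ← R2 − (1/3)·R1: [0, 16/3, 16/3]
R3 ← R3 − (5/3)·R1: [0, 8/3, 8/3]
R3 ← R3 − (1/2)·R2: [0, 0, 0]
2 nonzero rows, so rank(TM) = 2.

2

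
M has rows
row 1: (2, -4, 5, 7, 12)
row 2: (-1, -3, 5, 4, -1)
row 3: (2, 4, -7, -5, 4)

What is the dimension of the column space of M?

Row reduce to echelon form.
R2 ← R2 + (1/2)·R1: [0, -5, 15/2, 15/2, 5]
R3 ← R3 − R1: [0, 8, -12, -12, -8]
R3 ← R3 + (8/5)·R2: [0, 0, 0, 0, 0]
Echelon form has 2 nonzero rows, so rank(M) = 2.
The column space has dimension equal to the rank: 2.

2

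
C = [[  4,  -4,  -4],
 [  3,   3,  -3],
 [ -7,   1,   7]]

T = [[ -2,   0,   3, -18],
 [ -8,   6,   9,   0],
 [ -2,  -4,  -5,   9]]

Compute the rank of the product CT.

2

First compute CT:
[[ 32,  -8,  -4, -108],
 [-24,  30,  51, -81],
 [ -8, -22, -47, 189]]
Now row reduce the product.
R2 ← R2 + (3/4)·R1: [0, 24, 48, -162]
R3 ← R3 + (1/4)·R1: [0, -24, -48, 162]
R3 ← R3 + R2: [0, 0, 0, 0]
2 nonzero rows, so rank(CT) = 2.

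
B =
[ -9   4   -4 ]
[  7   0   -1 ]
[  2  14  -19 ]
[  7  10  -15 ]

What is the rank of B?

Row reduce to echelon form.
R2 ← R2 + (7/9)·R1: [0, 28/9, -37/9]
R3 ← R3 + (2/9)·R1: [0, 134/9, -179/9]
R4 ← R4 + (7/9)·R1: [0, 118/9, -163/9]
R3 ← R3 − (67/14)·R2: [0, 0, -3/14]
R4 ← R4 − (59/14)·R2: [0, 0, -11/14]
R4 ← R4 − (11/3)·R3: [0, 0, 0]
Echelon form has 3 nonzero rows, so rank(B) = 3.

3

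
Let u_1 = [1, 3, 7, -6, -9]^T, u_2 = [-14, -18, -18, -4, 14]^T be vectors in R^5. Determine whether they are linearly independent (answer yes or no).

Form the matrix with these vectors as rows and row reduce.
R2 ← R2 + (14)·R1: [0, 24, 80, -88, -112]
2 nonzero rows, so the 2 vectors span a space of dimension 2.
Since 2 = 2, the vectors are linearly independent.

yes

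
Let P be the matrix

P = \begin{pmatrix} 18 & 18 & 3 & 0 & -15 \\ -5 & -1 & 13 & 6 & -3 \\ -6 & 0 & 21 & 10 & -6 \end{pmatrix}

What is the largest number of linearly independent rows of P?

Row reduce to echelon form.
R2 ← R2 + (5/18)·R1: [0, 4, 83/6, 6, -43/6]
R3 ← R3 + (1/3)·R1: [0, 6, 22, 10, -11]
R3 ← R3 − (3/2)·R2: [0, 0, 5/4, 1, -1/4]
Echelon form has 3 nonzero rows, so rank(P) = 3.
The rank gives the maximum number of linearly independent rows: 3.

3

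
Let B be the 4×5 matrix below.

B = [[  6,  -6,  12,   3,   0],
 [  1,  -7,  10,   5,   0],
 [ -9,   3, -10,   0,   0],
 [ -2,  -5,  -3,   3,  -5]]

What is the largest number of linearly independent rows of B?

Row reduce to echelon form.
R2 ← R2 − (1/6)·R1: [0, -6, 8, 9/2, 0]
R3 ← R3 + (3/2)·R1: [0, -6, 8, 9/2, 0]
R4 ← R4 + (1/3)·R1: [0, -7, 1, 4, -5]
R3 ← R3 − R2: [0, 0, 0, 0, 0]
R4 ← R4 − (7/6)·R2: [0, 0, -25/3, -5/4, -5]
Swap R3 ↔ R4
Echelon form has 3 nonzero rows, so rank(B) = 3.
The rank gives the maximum number of linearly independent rows: 3.

3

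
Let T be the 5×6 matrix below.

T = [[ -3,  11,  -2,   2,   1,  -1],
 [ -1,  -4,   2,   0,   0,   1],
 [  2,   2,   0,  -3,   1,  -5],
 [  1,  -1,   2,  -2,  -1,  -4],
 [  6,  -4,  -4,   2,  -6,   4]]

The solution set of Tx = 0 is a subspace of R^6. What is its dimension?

Row reduce to echelon form.
R2 ← R2 − (1/3)·R1: [0, -23/3, 8/3, -2/3, -1/3, 4/3]
R3 ← R3 + (2/3)·R1: [0, 28/3, -4/3, -5/3, 5/3, -17/3]
R4 ← R4 + (1/3)·R1: [0, 8/3, 4/3, -4/3, -2/3, -13/3]
R5 ← R5 + (2)·R1: [0, 18, -8, 6, -4, 2]
R3 ← R3 + (28/23)·R2: [0, 0, 44/23, -57/23, 29/23, -93/23]
R4 ← R4 + (8/23)·R2: [0, 0, 52/23, -36/23, -18/23, -89/23]
R5 ← R5 + (54/23)·R2: [0, 0, -40/23, 102/23, -110/23, 118/23]
R4 ← R4 − (13/11)·R3: [0, 0, 0, 15/11, -25/11, 10/11]
R5 ← R5 + (10/11)·R3: [0, 0, 0, 24/11, -40/11, 16/11]
R5 ← R5 − (8/5)·R4: [0, 0, 0, 0, 0, 0]
4 nonzero rows, so rank(T) = 4.
T has 6 columns; by rank–nullity, nullity = 6 − 4 = 2.

2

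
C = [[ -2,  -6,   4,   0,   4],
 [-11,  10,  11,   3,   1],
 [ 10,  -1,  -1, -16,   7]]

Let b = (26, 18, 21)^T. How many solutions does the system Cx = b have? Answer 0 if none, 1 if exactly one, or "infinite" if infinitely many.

Row reduce the augmented matrix [C | b].
R2 ← R2 − (11/2)·R1: [0, 43, -11, 3, -21, -125]
R3 ← R3 + (5)·R1: [0, -31, 19, -16, 27, 151]
R3 ← R3 + (31/43)·R2: [0, 0, 476/43, -595/43, 510/43, 2618/43]
The echelon form has 3 nonzero rows, and every pivot lies in the first 5 columns, so rank(C) = rank([C|b]) = 3.
The system is consistent.
rank = 3 < 5 unknowns, so there are infinitely many solutions.

infinite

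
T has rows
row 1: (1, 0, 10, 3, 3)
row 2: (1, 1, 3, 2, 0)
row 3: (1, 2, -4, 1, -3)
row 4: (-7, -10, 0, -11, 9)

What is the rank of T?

Row reduce to echelon form.
R2 ← R2 − R1: [0, 1, -7, -1, -3]
R3 ← R3 − R1: [0, 2, -14, -2, -6]
R4 ← R4 + (7)·R1: [0, -10, 70, 10, 30]
R3 ← R3 − (2)·R2: [0, 0, 0, 0, 0]
R4 ← R4 + (10)·R2: [0, 0, 0, 0, 0]
Echelon form has 2 nonzero rows, so rank(T) = 2.

2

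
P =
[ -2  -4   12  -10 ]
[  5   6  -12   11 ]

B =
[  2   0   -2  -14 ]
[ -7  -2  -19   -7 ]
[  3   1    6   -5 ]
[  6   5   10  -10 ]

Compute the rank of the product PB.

2

First compute PB:
[[  0, -30,  52,  96],
 [ -2,  31, -86, -162]]
Now row reduce the product.
Swap R1 ↔ R2
2 nonzero rows, so rank(PB) = 2.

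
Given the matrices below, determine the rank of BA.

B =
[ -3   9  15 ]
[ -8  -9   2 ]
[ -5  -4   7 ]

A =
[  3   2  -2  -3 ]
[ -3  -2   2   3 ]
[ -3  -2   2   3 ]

First compute BA:
[[-81, -54,  54,  81],
 [ -3,  -2,   2,   3],
 [-24, -16,  16,  24]]
Now row reduce the product.
R2 ← R2 − (1/27)·R1: [0, 0, 0, 0]
R3 ← R3 − (8/27)·R1: [0, 0, 0, 0]
1 nonzero row, so rank(BA) = 1.

1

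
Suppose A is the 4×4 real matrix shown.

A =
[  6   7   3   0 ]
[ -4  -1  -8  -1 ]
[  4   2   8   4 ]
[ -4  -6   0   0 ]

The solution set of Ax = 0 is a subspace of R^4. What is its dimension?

1

Row reduce to echelon form.
R2 ← R2 + (2/3)·R1: [0, 11/3, -6, -1]
R3 ← R3 − (2/3)·R1: [0, -8/3, 6, 4]
R4 ← R4 + (2/3)·R1: [0, -4/3, 2, 0]
R3 ← R3 + (8/11)·R2: [0, 0, 18/11, 36/11]
R4 ← R4 + (4/11)·R2: [0, 0, -2/11, -4/11]
R4 ← R4 + (1/9)·R3: [0, 0, 0, 0]
3 nonzero rows, so rank(A) = 3.
A has 4 columns; by rank–nullity, nullity = 4 − 3 = 1.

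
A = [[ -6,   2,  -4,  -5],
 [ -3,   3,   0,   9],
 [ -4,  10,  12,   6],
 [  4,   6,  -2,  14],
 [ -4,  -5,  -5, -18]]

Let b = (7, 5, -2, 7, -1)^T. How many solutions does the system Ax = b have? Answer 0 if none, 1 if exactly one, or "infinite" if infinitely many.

0

Row reduce the augmented matrix [A | b].
R2 ← R2 − (1/2)·R1: [0, 2, 2, 23/2, 3/2]
R3 ← R3 − (2/3)·R1: [0, 26/3, 44/3, 28/3, -20/3]
R4 ← R4 + (2/3)·R1: [0, 22/3, -14/3, 32/3, 35/3]
R5 ← R5 − (2/3)·R1: [0, -19/3, -7/3, -44/3, -17/3]
R3 ← R3 − (13/3)·R2: [0, 0, 6, -81/2, -79/6]
R4 ← R4 − (11/3)·R2: [0, 0, -12, -63/2, 37/6]
R5 ← R5 + (19/6)·R2: [0, 0, 4, 87/4, -11/12]
R4 ← R4 + (2)·R3: [0, 0, 0, -225/2, -121/6]
R5 ← R5 − (2/3)·R3: [0, 0, 0, 195/4, 283/36]
R5 ← R5 + (13/30)·R4: [0, 0, 0, 0, -79/90]
The echelon form has 5 nonzero rows; the last pivot sits in the augmented column, so rank(A) = 4 but rank([A|b]) = 5.
Since the ranks differ, the system is inconsistent.
It has no solutions.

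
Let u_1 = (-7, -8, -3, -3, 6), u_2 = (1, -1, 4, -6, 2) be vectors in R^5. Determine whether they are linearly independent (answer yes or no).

yes

Form the matrix with these vectors as rows and row reduce.
R2 ← R2 + (1/7)·R1: [0, -15/7, 25/7, -45/7, 20/7]
2 nonzero rows, so the 2 vectors span a space of dimension 2.
Since 2 = 2, the vectors are linearly independent.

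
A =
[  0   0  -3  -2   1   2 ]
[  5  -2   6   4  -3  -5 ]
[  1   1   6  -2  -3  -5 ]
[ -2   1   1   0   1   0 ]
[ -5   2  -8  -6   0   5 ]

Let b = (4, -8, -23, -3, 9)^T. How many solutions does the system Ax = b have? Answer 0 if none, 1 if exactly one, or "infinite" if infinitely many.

Row reduce the augmented matrix [A | b].
Swap R1 ↔ R2
R3 ← R3 − (1/5)·R1: [0, 7/5, 24/5, -14/5, -12/5, -4, -107/5]
R4 ← R4 + (2/5)·R1: [0, 1/5, 17/5, 8/5, -1/5, -2, -31/5]
R5 ← R5 + R1: [0, 0, -2, -2, -3, 0, 1]
Swap R2 ↔ R3
R4 ← R4 − (1/7)·R2: [0, 0, 19/7, 2, 1/7, -10/7, -22/7]
R4 ← R4 + (19/21)·R3: [0, 0, 0, 4/21, 22/21, 8/21, 10/21]
R5 ← R5 − (2/3)·R3: [0, 0, 0, -2/3, -11/3, -4/3, -5/3]
R5 ← R5 + (7/2)·R4: [0, 0, 0, 0, 0, 0, 0]
The echelon form has 4 nonzero rows, and every pivot lies in the first 6 columns, so rank(A) = rank([A|b]) = 4.
The system is consistent.
rank = 4 < 6 unknowns, so there are infinitely many solutions.

infinite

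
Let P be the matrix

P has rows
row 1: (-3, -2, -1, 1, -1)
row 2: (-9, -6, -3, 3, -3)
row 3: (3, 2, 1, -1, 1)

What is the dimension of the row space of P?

Row reduce to echelon form.
R2 ← R2 − (3)·R1: [0, 0, 0, 0, 0]
R3 ← R3 + R1: [0, 0, 0, 0, 0]
Echelon form has 1 nonzero row, so rank(P) = 1.
The row space has dimension equal to the rank: 1.

1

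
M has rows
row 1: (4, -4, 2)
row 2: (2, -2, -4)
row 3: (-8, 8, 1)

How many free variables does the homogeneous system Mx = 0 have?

1

Row reduce to echelon form.
R2 ← R2 − (1/2)·R1: [0, 0, -5]
R3 ← R3 + (2)·R1: [0, 0, 5]
R3 ← R3 + R2: [0, 0, 0]
2 nonzero rows, so rank(M) = 2.
M has 3 columns; by rank–nullity, nullity = 3 − 2 = 1.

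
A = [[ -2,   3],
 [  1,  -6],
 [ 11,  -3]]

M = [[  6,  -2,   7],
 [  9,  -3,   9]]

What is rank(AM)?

First compute AM:
[[ 15,  -5,  13],
 [-48,  16, -47],
 [ 39, -13,  50]]
Now row reduce the product.
R2 ← R2 + (16/5)·R1: [0, 0, -27/5]
R3 ← R3 − (13/5)·R1: [0, 0, 81/5]
R3 ← R3 + (3)·R2: [0, 0, 0]
2 nonzero rows, so rank(AM) = 2.

2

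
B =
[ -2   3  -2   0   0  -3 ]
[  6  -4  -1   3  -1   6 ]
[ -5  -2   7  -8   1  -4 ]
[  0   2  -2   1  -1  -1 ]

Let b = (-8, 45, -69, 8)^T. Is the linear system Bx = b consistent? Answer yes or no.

yes

Row reduce the augmented matrix [B | b].
R2 ← R2 + (3)·R1: [0, 5, -7, 3, -1, -3, 21]
R3 ← R3 − (5/2)·R1: [0, -19/2, 12, -8, 1, 7/2, -49]
R3 ← R3 + (19/10)·R2: [0, 0, -13/10, -23/10, -9/10, -11/5, -91/10]
R4 ← R4 − (2/5)·R2: [0, 0, 4/5, -1/5, -3/5, 1/5, -2/5]
R4 ← R4 + (8/13)·R3: [0, 0, 0, -21/13, -15/13, -15/13, -6]
The echelon form has 4 nonzero rows, and every pivot lies in the first 6 columns, so rank(B) = rank([B|b]) = 4.
The system is consistent.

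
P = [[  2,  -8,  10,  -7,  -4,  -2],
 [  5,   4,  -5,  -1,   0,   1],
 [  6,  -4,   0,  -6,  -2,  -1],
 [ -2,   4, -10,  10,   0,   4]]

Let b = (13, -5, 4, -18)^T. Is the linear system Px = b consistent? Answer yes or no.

yes

Row reduce the augmented matrix [P | b].
R2 ← R2 − (5/2)·R1: [0, 24, -30, 33/2, 10, 6, -75/2]
R3 ← R3 − (3)·R1: [0, 20, -30, 15, 10, 5, -35]
R4 ← R4 + R1: [0, -4, 0, 3, -4, 2, -5]
R3 ← R3 − (5/6)·R2: [0, 0, -5, 5/4, 5/3, 0, -15/4]
R4 ← R4 + (1/6)·R2: [0, 0, -5, 23/4, -7/3, 3, -45/4]
R4 ← R4 − R3: [0, 0, 0, 9/2, -4, 3, -15/2]
The echelon form has 4 nonzero rows, and every pivot lies in the first 6 columns, so rank(P) = rank([P|b]) = 4.
The system is consistent.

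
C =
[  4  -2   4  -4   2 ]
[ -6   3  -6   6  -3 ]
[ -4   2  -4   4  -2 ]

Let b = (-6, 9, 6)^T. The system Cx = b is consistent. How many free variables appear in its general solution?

Row reduce the augmented matrix [C | b].
R2 ← R2 + (3/2)·R1: [0, 0, 0, 0, 0, 0]
R3 ← R3 + R1: [0, 0, 0, 0, 0, 0]
The echelon form has 1 nonzero rows, and every pivot lies in the first 5 columns, so rank(C) = rank([C|b]) = 1.
The system is consistent.
Free variables = (unknowns) − (rank) = 5 − 1 = 4.

4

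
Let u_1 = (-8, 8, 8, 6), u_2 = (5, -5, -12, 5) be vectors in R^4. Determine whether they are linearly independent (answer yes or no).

Form the matrix with these vectors as rows and row reduce.
R2 ← R2 + (5/8)·R1: [0, 0, -7, 35/4]
2 nonzero rows, so the 2 vectors span a space of dimension 2.
Since 2 = 2, the vectors are linearly independent.

yes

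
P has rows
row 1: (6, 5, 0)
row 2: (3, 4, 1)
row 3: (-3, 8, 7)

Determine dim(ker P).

Row reduce to echelon form.
R2 ← R2 − (1/2)·R1: [0, 3/2, 1]
R3 ← R3 + (1/2)·R1: [0, 21/2, 7]
R3 ← R3 − (7)·R2: [0, 0, 0]
2 nonzero rows, so rank(P) = 2.
P has 3 columns; by rank–nullity, nullity = 3 − 2 = 1.

1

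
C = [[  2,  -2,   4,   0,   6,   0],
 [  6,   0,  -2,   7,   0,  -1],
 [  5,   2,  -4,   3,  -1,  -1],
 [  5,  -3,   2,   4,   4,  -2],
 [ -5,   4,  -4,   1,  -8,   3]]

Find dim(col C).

4

Row reduce to echelon form.
R2 ← R2 − (3)·R1: [0, 6, -14, 7, -18, -1]
R3 ← R3 − (5/2)·R1: [0, 7, -14, 3, -16, -1]
R4 ← R4 − (5/2)·R1: [0, 2, -8, 4, -11, -2]
R5 ← R5 + (5/2)·R1: [0, -1, 6, 1, 7, 3]
R3 ← R3 − (7/6)·R2: [0, 0, 7/3, -31/6, 5, 1/6]
R4 ← R4 − (1/3)·R2: [0, 0, -10/3, 5/3, -5, -5/3]
R5 ← R5 + (1/6)·R2: [0, 0, 11/3, 13/6, 4, 17/6]
R4 ← R4 + (10/7)·R3: [0, 0, 0, -40/7, 15/7, -10/7]
R5 ← R5 − (11/7)·R3: [0, 0, 0, 72/7, -27/7, 18/7]
R5 ← R5 + (9/5)·R4: [0, 0, 0, 0, 0, 0]
Echelon form has 4 nonzero rows, so rank(C) = 4.
The column space has dimension equal to the rank: 4.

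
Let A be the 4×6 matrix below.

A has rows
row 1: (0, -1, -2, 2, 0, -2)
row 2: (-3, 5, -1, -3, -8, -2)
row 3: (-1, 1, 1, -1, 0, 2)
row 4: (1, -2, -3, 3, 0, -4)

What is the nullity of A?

Row reduce to echelon form.
Swap R1 ↔ R2
R3 ← R3 − (1/3)·R1: [0, -2/3, 4/3, 0, 8/3, 8/3]
R4 ← R4 + (1/3)·R1: [0, -1/3, -10/3, 2, -8/3, -14/3]
R3 ← R3 − (2/3)·R2: [0, 0, 8/3, -4/3, 8/3, 4]
R4 ← R4 − (1/3)·R2: [0, 0, -8/3, 4/3, -8/3, -4]
R4 ← R4 + R3: [0, 0, 0, 0, 0, 0]
3 nonzero rows, so rank(A) = 3.
A has 6 columns; by rank–nullity, nullity = 6 − 3 = 3.

3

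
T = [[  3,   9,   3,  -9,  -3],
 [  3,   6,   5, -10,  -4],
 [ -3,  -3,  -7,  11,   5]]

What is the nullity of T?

Row reduce to echelon form.
R2 ← R2 − R1: [0, -3, 2, -1, -1]
R3 ← R3 + R1: [0, 6, -4, 2, 2]
R3 ← R3 + (2)·R2: [0, 0, 0, 0, 0]
2 nonzero rows, so rank(T) = 2.
T has 5 columns; by rank–nullity, nullity = 5 − 2 = 3.

3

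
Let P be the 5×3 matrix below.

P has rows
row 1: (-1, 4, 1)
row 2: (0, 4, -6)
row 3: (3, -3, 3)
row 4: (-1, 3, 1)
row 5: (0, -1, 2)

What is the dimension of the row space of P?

3

Row reduce to echelon form.
R3 ← R3 + (3)·R1: [0, 9, 6]
R4 ← R4 − R1: [0, -1, 0]
R3 ← R3 − (9/4)·R2: [0, 0, 39/2]
R4 ← R4 + (1/4)·R2: [0, 0, -3/2]
R5 ← R5 + (1/4)·R2: [0, 0, 1/2]
R4 ← R4 + (1/13)·R3: [0, 0, 0]
R5 ← R5 − (1/39)·R3: [0, 0, 0]
Echelon form has 3 nonzero rows, so rank(P) = 3.
The row space has dimension equal to the rank: 3.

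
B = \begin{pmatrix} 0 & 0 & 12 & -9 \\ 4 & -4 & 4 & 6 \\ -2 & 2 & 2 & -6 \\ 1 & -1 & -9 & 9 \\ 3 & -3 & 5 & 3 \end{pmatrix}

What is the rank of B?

2

Row reduce to echelon form.
Swap R1 ↔ R2
R3 ← R3 + (1/2)·R1: [0, 0, 4, -3]
R4 ← R4 − (1/4)·R1: [0, 0, -10, 15/2]
R5 ← R5 − (3/4)·R1: [0, 0, 2, -3/2]
R3 ← R3 − (1/3)·R2: [0, 0, 0, 0]
R4 ← R4 + (5/6)·R2: [0, 0, 0, 0]
R5 ← R5 − (1/6)·R2: [0, 0, 0, 0]
Echelon form has 2 nonzero rows, so rank(B) = 2.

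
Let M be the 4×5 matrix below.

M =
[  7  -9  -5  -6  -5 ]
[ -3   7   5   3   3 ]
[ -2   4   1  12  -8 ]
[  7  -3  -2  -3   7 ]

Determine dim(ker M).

Row reduce to echelon form.
R2 ← R2 + (3/7)·R1: [0, 22/7, 20/7, 3/7, 6/7]
R3 ← R3 + (2/7)·R1: [0, 10/7, -3/7, 72/7, -66/7]
R4 ← R4 − R1: [0, 6, 3, 3, 12]
R3 ← R3 − (5/11)·R2: [0, 0, -19/11, 111/11, -108/11]
R4 ← R4 − (21/11)·R2: [0, 0, -27/11, 24/11, 114/11]
R4 ← R4 − (27/19)·R3: [0, 0, 0, -231/19, 462/19]
4 nonzero rows, so rank(M) = 4.
M has 5 columns; by rank–nullity, nullity = 5 − 4 = 1.

1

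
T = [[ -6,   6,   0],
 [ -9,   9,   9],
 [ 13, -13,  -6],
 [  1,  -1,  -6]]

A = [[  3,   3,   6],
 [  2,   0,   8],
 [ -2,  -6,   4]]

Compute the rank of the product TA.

1

First compute TA:
[[ -6, -18,  12],
 [-27, -81,  54],
 [ 25,  75, -50],
 [ 13,  39, -26]]
Now row reduce the product.
R2 ← R2 − (9/2)·R1: [0, 0, 0]
R3 ← R3 + (25/6)·R1: [0, 0, 0]
R4 ← R4 + (13/6)·R1: [0, 0, 0]
1 nonzero row, so rank(TA) = 1.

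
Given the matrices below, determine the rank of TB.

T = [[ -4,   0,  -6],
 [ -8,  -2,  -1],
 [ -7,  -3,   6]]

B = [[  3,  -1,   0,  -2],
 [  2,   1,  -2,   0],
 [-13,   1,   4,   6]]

2

First compute TB:
[[ 66,  -2, -24, -28],
 [-15,   5,   0,  10],
 [-105,  10,  30,  50]]
Now row reduce the product.
R2 ← R2 + (5/22)·R1: [0, 50/11, -60/11, 40/11]
R3 ← R3 + (35/22)·R1: [0, 75/11, -90/11, 60/11]
R3 ← R3 − (3/2)·R2: [0, 0, 0, 0]
2 nonzero rows, so rank(TB) = 2.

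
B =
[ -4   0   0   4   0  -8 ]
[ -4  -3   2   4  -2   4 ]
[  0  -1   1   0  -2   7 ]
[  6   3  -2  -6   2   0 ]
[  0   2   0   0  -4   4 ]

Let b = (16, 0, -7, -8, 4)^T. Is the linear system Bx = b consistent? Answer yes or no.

yes

Row reduce the augmented matrix [B | b].
R2 ← R2 − R1: [0, -3, 2, 0, -2, 12, -16]
R4 ← R4 + (3/2)·R1: [0, 3, -2, 0, 2, -12, 16]
R3 ← R3 − (1/3)·R2: [0, 0, 1/3, 0, -4/3, 3, -5/3]
R4 ← R4 + R2: [0, 0, 0, 0, 0, 0, 0]
R5 ← R5 + (2/3)·R2: [0, 0, 4/3, 0, -16/3, 12, -20/3]
R5 ← R5 − (4)·R3: [0, 0, 0, 0, 0, 0, 0]
The echelon form has 3 nonzero rows, and every pivot lies in the first 6 columns, so rank(B) = rank([B|b]) = 3.
The system is consistent.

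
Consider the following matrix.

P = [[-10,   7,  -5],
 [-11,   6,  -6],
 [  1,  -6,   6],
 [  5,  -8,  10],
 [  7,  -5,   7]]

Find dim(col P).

3

Row reduce to echelon form.
R2 ← R2 − (11/10)·R1: [0, -17/10, -1/2]
R3 ← R3 + (1/10)·R1: [0, -53/10, 11/2]
R4 ← R4 + (1/2)·R1: [0, -9/2, 15/2]
R5 ← R5 + (7/10)·R1: [0, -1/10, 7/2]
R3 ← R3 − (53/17)·R2: [0, 0, 120/17]
R4 ← R4 − (45/17)·R2: [0, 0, 150/17]
R5 ← R5 − (1/17)·R2: [0, 0, 60/17]
R4 ← R4 − (5/4)·R3: [0, 0, 0]
R5 ← R5 − (1/2)·R3: [0, 0, 0]
Echelon form has 3 nonzero rows, so rank(P) = 3.
The column space has dimension equal to the rank: 3.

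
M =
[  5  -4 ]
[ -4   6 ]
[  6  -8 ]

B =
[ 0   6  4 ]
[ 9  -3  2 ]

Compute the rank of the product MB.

2

First compute MB:
[[-36,  42,  12],
 [ 54, -42,  -4],
 [-72,  60,   8]]
Now row reduce the product.
R2 ← R2 + (3/2)·R1: [0, 21, 14]
R3 ← R3 − (2)·R1: [0, -24, -16]
R3 ← R3 + (8/7)·R2: [0, 0, 0]
2 nonzero rows, so rank(MB) = 2.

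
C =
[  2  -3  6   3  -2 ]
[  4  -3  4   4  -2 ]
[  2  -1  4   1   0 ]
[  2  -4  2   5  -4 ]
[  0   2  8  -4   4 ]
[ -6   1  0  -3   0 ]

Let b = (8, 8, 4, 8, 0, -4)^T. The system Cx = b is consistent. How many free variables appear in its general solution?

Row reduce the augmented matrix [C | b].
R2 ← R2 − (2)·R1: [0, 3, -8, -2, 2, -8]
R3 ← R3 − R1: [0, 2, -2, -2, 2, -4]
R4 ← R4 − R1: [0, -1, -4, 2, -2, 0]
R6 ← R6 + (3)·R1: [0, -8, 18, 6, -6, 20]
R3 ← R3 − (2/3)·R2: [0, 0, 10/3, -2/3, 2/3, 4/3]
R4 ← R4 + (1/3)·R2: [0, 0, -20/3, 4/3, -4/3, -8/3]
R5 ← R5 − (2/3)·R2: [0, 0, 40/3, -8/3, 8/3, 16/3]
R6 ← R6 + (8/3)·R2: [0, 0, -10/3, 2/3, -2/3, -4/3]
R4 ← R4 + (2)·R3: [0, 0, 0, 0, 0, 0]
R5 ← R5 − (4)·R3: [0, 0, 0, 0, 0, 0]
R6 ← R6 + R3: [0, 0, 0, 0, 0, 0]
The echelon form has 3 nonzero rows, and every pivot lies in the first 5 columns, so rank(C) = rank([C|b]) = 3.
The system is consistent.
Free variables = (unknowns) − (rank) = 5 − 3 = 2.

2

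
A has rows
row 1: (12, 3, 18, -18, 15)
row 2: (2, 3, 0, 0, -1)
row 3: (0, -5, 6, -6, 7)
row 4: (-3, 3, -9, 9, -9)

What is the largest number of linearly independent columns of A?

2

Row reduce to echelon form.
R2 ← R2 − (1/6)·R1: [0, 5/2, -3, 3, -7/2]
R4 ← R4 + (1/4)·R1: [0, 15/4, -9/2, 9/2, -21/4]
R3 ← R3 + (2)·R2: [0, 0, 0, 0, 0]
R4 ← R4 − (3/2)·R2: [0, 0, 0, 0, 0]
Echelon form has 2 nonzero rows, so rank(A) = 2.
The rank gives the maximum number of linearly independent columns: 2.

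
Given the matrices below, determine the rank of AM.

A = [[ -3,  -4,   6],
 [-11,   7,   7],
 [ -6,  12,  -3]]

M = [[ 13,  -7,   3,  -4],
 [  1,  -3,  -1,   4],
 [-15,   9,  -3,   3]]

2

First compute AM:
[[-133,  87, -23,  14],
 [-241, 119, -61,  93],
 [-21, -21, -21,  63]]
Now row reduce the product.
R2 ← R2 − (241/133)·R1: [0, -5140/133, -2570/133, 1285/19]
R3 ← R3 − (3/19)·R1: [0, -660/19, -330/19, 1155/19]
R3 ← R3 − (231/257)·R2: [0, 0, 0, 0]
2 nonzero rows, so rank(AM) = 2.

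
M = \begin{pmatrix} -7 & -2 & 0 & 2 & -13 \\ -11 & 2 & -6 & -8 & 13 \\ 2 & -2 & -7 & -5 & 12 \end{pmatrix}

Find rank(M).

Row reduce to echelon form.
R2 ← R2 − (11/7)·R1: [0, 36/7, -6, -78/7, 234/7]
R3 ← R3 + (2/7)·R1: [0, -18/7, -7, -31/7, 58/7]
R3 ← R3 + (1/2)·R2: [0, 0, -10, -10, 25]
Echelon form has 3 nonzero rows, so rank(M) = 3.

3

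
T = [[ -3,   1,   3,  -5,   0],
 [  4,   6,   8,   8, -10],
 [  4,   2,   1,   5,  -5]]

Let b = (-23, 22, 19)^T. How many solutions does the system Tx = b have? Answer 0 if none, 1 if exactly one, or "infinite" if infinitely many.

infinite

Row reduce the augmented matrix [T | b].
R2 ← R2 + (4/3)·R1: [0, 22/3, 12, 4/3, -10, -26/3]
R3 ← R3 + (4/3)·R1: [0, 10/3, 5, -5/3, -5, -35/3]
R3 ← R3 − (5/11)·R2: [0, 0, -5/11, -25/11, -5/11, -85/11]
The echelon form has 3 nonzero rows, and every pivot lies in the first 5 columns, so rank(T) = rank([T|b]) = 3.
The system is consistent.
rank = 3 < 5 unknowns, so there are infinitely many solutions.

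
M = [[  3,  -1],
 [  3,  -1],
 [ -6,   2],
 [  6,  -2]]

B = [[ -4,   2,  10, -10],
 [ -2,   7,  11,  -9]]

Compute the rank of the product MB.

1

First compute MB:
[[-10,  -1,  19, -21],
 [-10,  -1,  19, -21],
 [ 20,   2, -38,  42],
 [-20,  -2,  38, -42]]
Now row reduce the product.
R2 ← R2 − R1: [0, 0, 0, 0]
R3 ← R3 + (2)·R1: [0, 0, 0, 0]
R4 ← R4 − (2)·R1: [0, 0, 0, 0]
1 nonzero row, so rank(MB) = 1.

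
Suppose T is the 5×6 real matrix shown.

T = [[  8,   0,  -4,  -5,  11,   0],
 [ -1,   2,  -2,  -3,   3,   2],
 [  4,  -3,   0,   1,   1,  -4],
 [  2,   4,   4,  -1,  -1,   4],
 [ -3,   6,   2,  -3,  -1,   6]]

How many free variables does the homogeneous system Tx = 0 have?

2

Row reduce to echelon form.
R2 ← R2 + (1/8)·R1: [0, 2, -5/2, -29/8, 35/8, 2]
R3 ← R3 − (1/2)·R1: [0, -3, 2, 7/2, -9/2, -4]
R4 ← R4 − (1/4)·R1: [0, 4, 5, 1/4, -15/4, 4]
R5 ← R5 + (3/8)·R1: [0, 6, 1/2, -39/8, 25/8, 6]
R3 ← R3 + (3/2)·R2: [0, 0, -7/4, -31/16, 33/16, -1]
R4 ← R4 − (2)·R2: [0, 0, 10, 15/2, -25/2, 0]
R5 ← R5 − (3)·R2: [0, 0, 8, 6, -10, 0]
R4 ← R4 + (40/7)·R3: [0, 0, 0, -25/7, -5/7, -40/7]
R5 ← R5 + (32/7)·R3: [0, 0, 0, -20/7, -4/7, -32/7]
R5 ← R5 − (4/5)·R4: [0, 0, 0, 0, 0, 0]
4 nonzero rows, so rank(T) = 4.
T has 6 columns; by rank–nullity, nullity = 6 − 4 = 2.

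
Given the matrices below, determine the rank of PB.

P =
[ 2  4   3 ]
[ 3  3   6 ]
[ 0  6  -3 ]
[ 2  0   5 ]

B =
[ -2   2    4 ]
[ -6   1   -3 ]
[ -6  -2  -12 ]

2

First compute PB:
[[-46,   2, -40],
 [-60,  -3, -69],
 [-18,  12,  18],
 [-34,  -6, -52]]
Now row reduce the product.
R2 ← R2 − (30/23)·R1: [0, -129/23, -387/23]
R3 ← R3 − (9/23)·R1: [0, 258/23, 774/23]
R4 ← R4 − (17/23)·R1: [0, -172/23, -516/23]
R3 ← R3 + (2)·R2: [0, 0, 0]
R4 ← R4 − (4/3)·R2: [0, 0, 0]
2 nonzero rows, so rank(PB) = 2.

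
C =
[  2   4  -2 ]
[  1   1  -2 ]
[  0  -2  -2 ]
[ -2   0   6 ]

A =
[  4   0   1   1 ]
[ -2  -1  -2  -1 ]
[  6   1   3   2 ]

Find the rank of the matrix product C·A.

2

First compute CA:
[[-12,  -6, -12,  -6],
 [-10,  -3,  -7,  -4],
 [ -8,   0,  -2,  -2],
 [ 28,   6,  16,  10]]
Now row reduce the product.
R2 ← R2 − (5/6)·R1: [0, 2, 3, 1]
R3 ← R3 − (2/3)·R1: [0, 4, 6, 2]
R4 ← R4 + (7/3)·R1: [0, -8, -12, -4]
R3 ← R3 − (2)·R2: [0, 0, 0, 0]
R4 ← R4 + (4)·R2: [0, 0, 0, 0]
2 nonzero rows, so rank(CA) = 2.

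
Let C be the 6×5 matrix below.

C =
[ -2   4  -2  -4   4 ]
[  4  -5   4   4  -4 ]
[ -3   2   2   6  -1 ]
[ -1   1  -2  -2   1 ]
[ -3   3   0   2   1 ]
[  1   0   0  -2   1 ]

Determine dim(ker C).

2

Row reduce to echelon form.
R2 ← R2 + (2)·R1: [0, 3, 0, -4, 4]
R3 ← R3 − (3/2)·R1: [0, -4, 5, 12, -7]
R4 ← R4 − (1/2)·R1: [0, -1, -1, 0, -1]
R5 ← R5 − (3/2)·R1: [0, -3, 3, 8, -5]
R6 ← R6 + (1/2)·R1: [0, 2, -1, -4, 3]
R3 ← R3 + (4/3)·R2: [0, 0, 5, 20/3, -5/3]
R4 ← R4 + (1/3)·R2: [0, 0, -1, -4/3, 1/3]
R5 ← R5 + R2: [0, 0, 3, 4, -1]
R6 ← R6 − (2/3)·R2: [0, 0, -1, -4/3, 1/3]
R4 ← R4 + (1/5)·R3: [0, 0, 0, 0, 0]
R5 ← R5 − (3/5)·R3: [0, 0, 0, 0, 0]
R6 ← R6 + (1/5)·R3: [0, 0, 0, 0, 0]
3 nonzero rows, so rank(C) = 3.
C has 5 columns; by rank–nullity, nullity = 5 − 3 = 2.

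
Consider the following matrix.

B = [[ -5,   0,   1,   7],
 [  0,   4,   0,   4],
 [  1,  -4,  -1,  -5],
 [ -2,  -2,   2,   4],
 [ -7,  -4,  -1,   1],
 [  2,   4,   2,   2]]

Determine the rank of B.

Row reduce to echelon form.
R3 ← R3 + (1/5)·R1: [0, -4, -4/5, -18/5]
R4 ← R4 − (2/5)·R1: [0, -2, 8/5, 6/5]
R5 ← R5 − (7/5)·R1: [0, -4, -12/5, -44/5]
R6 ← R6 + (2/5)·R1: [0, 4, 12/5, 24/5]
R3 ← R3 + R2: [0, 0, -4/5, 2/5]
R4 ← R4 + (1/2)·R2: [0, 0, 8/5, 16/5]
R5 ← R5 + R2: [0, 0, -12/5, -24/5]
R6 ← R6 − R2: [0, 0, 12/5, 4/5]
R4 ← R4 + (2)·R3: [0, 0, 0, 4]
R5 ← R5 − (3)·R3: [0, 0, 0, -6]
R6 ← R6 + (3)·R3: [0, 0, 0, 2]
R5 ← R5 + (3/2)·R4: [0, 0, 0, 0]
R6 ← R6 − (1/2)·R4: [0, 0, 0, 0]
Echelon form has 4 nonzero rows, so rank(B) = 4.

4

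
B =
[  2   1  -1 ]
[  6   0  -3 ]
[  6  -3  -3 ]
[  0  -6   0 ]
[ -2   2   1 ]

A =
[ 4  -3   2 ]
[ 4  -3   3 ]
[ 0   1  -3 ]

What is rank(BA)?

First compute BA:
[[ 12, -10,  10],
 [ 24, -21,  21],
 [ 12, -12,  12],
 [-24,  18, -18],
 [  0,   1,  -1]]
Now row reduce the product.
R2 ← R2 − (2)·R1: [0, -1, 1]
R3 ← R3 − R1: [0, -2, 2]
R4 ← R4 + (2)·R1: [0, -2, 2]
R3 ← R3 − (2)·R2: [0, 0, 0]
R4 ← R4 − (2)·R2: [0, 0, 0]
R5 ← R5 + R2: [0, 0, 0]
2 nonzero rows, so rank(BA) = 2.

2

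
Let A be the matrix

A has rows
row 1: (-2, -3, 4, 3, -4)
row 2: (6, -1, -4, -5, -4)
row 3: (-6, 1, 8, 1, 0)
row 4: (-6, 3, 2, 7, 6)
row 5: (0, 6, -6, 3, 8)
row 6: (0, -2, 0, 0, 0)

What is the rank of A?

4

Row reduce to echelon form.
R2 ← R2 + (3)·R1: [0, -10, 8, 4, -16]
R3 ← R3 − (3)·R1: [0, 10, -4, -8, 12]
R4 ← R4 − (3)·R1: [0, 12, -10, -2, 18]
R3 ← R3 + R2: [0, 0, 4, -4, -4]
R4 ← R4 + (6/5)·R2: [0, 0, -2/5, 14/5, -6/5]
R5 ← R5 + (3/5)·R2: [0, 0, -6/5, 27/5, -8/5]
R6 ← R6 − (1/5)·R2: [0, 0, -8/5, -4/5, 16/5]
R4 ← R4 + (1/10)·R3: [0, 0, 0, 12/5, -8/5]
R5 ← R5 + (3/10)·R3: [0, 0, 0, 21/5, -14/5]
R6 ← R6 + (2/5)·R3: [0, 0, 0, -12/5, 8/5]
R5 ← R5 − (7/4)·R4: [0, 0, 0, 0, 0]
R6 ← R6 + R4: [0, 0, 0, 0, 0]
Echelon form has 4 nonzero rows, so rank(A) = 4.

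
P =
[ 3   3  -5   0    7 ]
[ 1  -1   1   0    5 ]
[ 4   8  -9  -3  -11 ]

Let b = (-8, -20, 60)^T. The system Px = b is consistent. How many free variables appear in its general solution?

Row reduce the augmented matrix [P | b].
R2 ← R2 − (1/3)·R1: [0, -2, 8/3, 0, 8/3, -52/3]
R3 ← R3 − (4/3)·R1: [0, 4, -7/3, -3, -61/3, 212/3]
R3 ← R3 + (2)·R2: [0, 0, 3, -3, -15, 36]
The echelon form has 3 nonzero rows, and every pivot lies in the first 5 columns, so rank(P) = rank([P|b]) = 3.
The system is consistent.
Free variables = (unknowns) − (rank) = 5 − 3 = 2.

2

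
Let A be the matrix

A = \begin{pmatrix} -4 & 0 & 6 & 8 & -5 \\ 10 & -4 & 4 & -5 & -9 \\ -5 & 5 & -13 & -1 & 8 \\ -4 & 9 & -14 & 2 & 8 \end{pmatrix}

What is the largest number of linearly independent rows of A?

4

Row reduce to echelon form.
R2 ← R2 + (5/2)·R1: [0, -4, 19, 15, -43/2]
R3 ← R3 − (5/4)·R1: [0, 5, -41/2, -11, 57/4]
R4 ← R4 − R1: [0, 9, -20, -6, 13]
R3 ← R3 + (5/4)·R2: [0, 0, 13/4, 31/4, -101/8]
R4 ← R4 + (9/4)·R2: [0, 0, 91/4, 111/4, -283/8]
R4 ← R4 − (7)·R3: [0, 0, 0, -53/2, 53]
Echelon form has 4 nonzero rows, so rank(A) = 4.
The rank gives the maximum number of linearly independent rows: 4.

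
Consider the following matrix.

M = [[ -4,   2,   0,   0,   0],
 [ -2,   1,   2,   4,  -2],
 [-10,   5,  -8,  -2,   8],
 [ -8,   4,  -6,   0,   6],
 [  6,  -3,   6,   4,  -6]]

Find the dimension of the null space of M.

Row reduce to echelon form.
R2 ← R2 − (1/2)·R1: [0, 0, 2, 4, -2]
R3 ← R3 − (5/2)·R1: [0, 0, -8, -2, 8]
R4 ← R4 − (2)·R1: [0, 0, -6, 0, 6]
R5 ← R5 + (3/2)·R1: [0, 0, 6, 4, -6]
R3 ← R3 + (4)·R2: [0, 0, 0, 14, 0]
R4 ← R4 + (3)·R2: [0, 0, 0, 12, 0]
R5 ← R5 − (3)·R2: [0, 0, 0, -8, 0]
R4 ← R4 − (6/7)·R3: [0, 0, 0, 0, 0]
R5 ← R5 + (4/7)·R3: [0, 0, 0, 0, 0]
3 nonzero rows, so rank(M) = 3.
M has 5 columns; by rank–nullity, nullity = 5 − 3 = 2.

2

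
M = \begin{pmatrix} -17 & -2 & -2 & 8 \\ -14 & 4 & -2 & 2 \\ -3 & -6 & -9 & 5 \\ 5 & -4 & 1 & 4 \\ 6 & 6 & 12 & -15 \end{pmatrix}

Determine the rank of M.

Row reduce to echelon form.
R2 ← R2 − (14/17)·R1: [0, 96/17, -6/17, -78/17]
R3 ← R3 − (3/17)·R1: [0, -96/17, -147/17, 61/17]
R4 ← R4 + (5/17)·R1: [0, -78/17, 7/17, 108/17]
R5 ← R5 + (6/17)·R1: [0, 90/17, 192/17, -207/17]
R3 ← R3 + R2: [0, 0, -9, -1]
R4 ← R4 + (13/16)·R2: [0, 0, 1/8, 21/8]
R5 ← R5 − (15/16)·R2: [0, 0, 93/8, -63/8]
R4 ← R4 + (1/72)·R3: [0, 0, 0, 47/18]
R5 ← R5 + (31/24)·R3: [0, 0, 0, -55/6]
R5 ← R5 + (165/47)·R4: [0, 0, 0, 0]
Echelon form has 4 nonzero rows, so rank(M) = 4.

4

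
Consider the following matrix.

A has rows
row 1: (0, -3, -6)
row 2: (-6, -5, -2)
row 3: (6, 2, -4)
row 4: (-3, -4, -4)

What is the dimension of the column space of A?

2

Row reduce to echelon form.
Swap R1 ↔ R2
R3 ← R3 + R1: [0, -3, -6]
R4 ← R4 − (1/2)·R1: [0, -3/2, -3]
R3 ← R3 − R2: [0, 0, 0]
R4 ← R4 − (1/2)·R2: [0, 0, 0]
Echelon form has 2 nonzero rows, so rank(A) = 2.
The column space has dimension equal to the rank: 2.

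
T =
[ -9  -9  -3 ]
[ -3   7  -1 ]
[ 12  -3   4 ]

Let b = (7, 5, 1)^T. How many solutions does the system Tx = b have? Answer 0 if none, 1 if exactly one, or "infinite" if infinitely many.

Row reduce the augmented matrix [T | b].
R2 ← R2 − (1/3)·R1: [0, 10, 0, 8/3]
R3 ← R3 + (4/3)·R1: [0, -15, 0, 31/3]
R3 ← R3 + (3/2)·R2: [0, 0, 0, 43/3]
The echelon form has 3 nonzero rows; the last pivot sits in the augmented column, so rank(T) = 2 but rank([T|b]) = 3.
Since the ranks differ, the system is inconsistent.
It has no solutions.

0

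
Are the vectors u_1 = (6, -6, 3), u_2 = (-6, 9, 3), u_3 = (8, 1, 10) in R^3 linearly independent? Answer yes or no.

Form the matrix with these vectors as rows and row reduce.
R2 ← R2 + R1: [0, 3, 6]
R3 ← R3 − (4/3)·R1: [0, 9, 6]
R3 ← R3 − (3)·R2: [0, 0, -12]
3 nonzero rows, so the 3 vectors span a space of dimension 3.
Since 3 = 3, the vectors are linearly independent.

yes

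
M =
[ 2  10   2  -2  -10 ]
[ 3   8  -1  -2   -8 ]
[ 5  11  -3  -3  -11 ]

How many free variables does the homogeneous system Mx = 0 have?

3

Row reduce to echelon form.
R2 ← R2 − (3/2)·R1: [0, -7, -4, 1, 7]
R3 ← R3 − (5/2)·R1: [0, -14, -8, 2, 14]
R3 ← R3 − (2)·R2: [0, 0, 0, 0, 0]
2 nonzero rows, so rank(M) = 2.
M has 5 columns; by rank–nullity, nullity = 5 − 2 = 3.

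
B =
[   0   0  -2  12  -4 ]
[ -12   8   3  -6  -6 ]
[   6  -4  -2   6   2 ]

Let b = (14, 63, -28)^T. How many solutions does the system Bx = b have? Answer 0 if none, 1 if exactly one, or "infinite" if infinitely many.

Row reduce the augmented matrix [B | b].
Swap R1 ↔ R2
R3 ← R3 + (1/2)·R1: [0, 0, -1/2, 3, -1, 7/2]
R3 ← R3 − (1/4)·R2: [0, 0, 0, 0, 0, 0]
The echelon form has 2 nonzero rows, and every pivot lies in the first 5 columns, so rank(B) = rank([B|b]) = 2.
The system is consistent.
rank = 2 < 5 unknowns, so there are infinitely many solutions.

infinite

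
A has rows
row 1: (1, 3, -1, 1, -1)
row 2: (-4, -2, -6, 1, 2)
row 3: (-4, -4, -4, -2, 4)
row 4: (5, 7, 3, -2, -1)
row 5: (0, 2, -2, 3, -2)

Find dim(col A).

3

Row reduce to echelon form.
R2 ← R2 + (4)·R1: [0, 10, -10, 5, -2]
R3 ← R3 + (4)·R1: [0, 8, -8, 2, 0]
R4 ← R4 − (5)·R1: [0, -8, 8, -7, 4]
R3 ← R3 − (4/5)·R2: [0, 0, 0, -2, 8/5]
R4 ← R4 + (4/5)·R2: [0, 0, 0, -3, 12/5]
R5 ← R5 − (1/5)·R2: [0, 0, 0, 2, -8/5]
R4 ← R4 − (3/2)·R3: [0, 0, 0, 0, 0]
R5 ← R5 + R3: [0, 0, 0, 0, 0]
Echelon form has 3 nonzero rows, so rank(A) = 3.
The column space has dimension equal to the rank: 3.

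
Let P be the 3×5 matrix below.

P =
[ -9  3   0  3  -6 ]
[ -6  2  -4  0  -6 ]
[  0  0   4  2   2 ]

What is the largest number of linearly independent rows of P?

2

Row reduce to echelon form.
R2 ← R2 − (2/3)·R1: [0, 0, -4, -2, -2]
R3 ← R3 + R2: [0, 0, 0, 0, 0]
Echelon form has 2 nonzero rows, so rank(P) = 2.
The rank gives the maximum number of linearly independent rows: 2.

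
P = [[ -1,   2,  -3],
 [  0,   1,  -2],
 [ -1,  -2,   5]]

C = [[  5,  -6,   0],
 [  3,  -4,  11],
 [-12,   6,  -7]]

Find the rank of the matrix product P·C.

First compute PC:
[[ 37, -20,  43],
 [ 27, -16,  25],
 [-71,  44, -57]]
Now row reduce the product.
R2 ← R2 − (27/37)·R1: [0, -52/37, -236/37]
R3 ← R3 + (71/37)·R1: [0, 208/37, 944/37]
R3 ← R3 + (4)·R2: [0, 0, 0]
2 nonzero rows, so rank(PC) = 2.

2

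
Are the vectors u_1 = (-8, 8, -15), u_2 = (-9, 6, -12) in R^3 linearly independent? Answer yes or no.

yes

Form the matrix with these vectors as rows and row reduce.
R2 ← R2 − (9/8)·R1: [0, -3, 39/8]
2 nonzero rows, so the 2 vectors span a space of dimension 2.
Since 2 = 2, the vectors are linearly independent.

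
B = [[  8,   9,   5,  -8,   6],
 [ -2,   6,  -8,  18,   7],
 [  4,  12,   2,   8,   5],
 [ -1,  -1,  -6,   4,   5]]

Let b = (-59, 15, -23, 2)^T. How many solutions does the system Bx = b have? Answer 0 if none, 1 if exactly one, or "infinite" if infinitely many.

Row reduce the augmented matrix [B | b].
R2 ← R2 + (1/4)·R1: [0, 33/4, -27/4, 16, 17/2, 1/4]
R3 ← R3 − (1/2)·R1: [0, 15/2, -1/2, 12, 2, 13/2]
R4 ← R4 + (1/8)·R1: [0, 1/8, -43/8, 3, 23/4, -43/8]
R3 ← R3 − (10/11)·R2: [0, 0, 62/11, -28/11, -63/11, 69/11]
R4 ← R4 − (1/66)·R2: [0, 0, -58/11, 91/33, 371/66, -355/66]
R4 ← R4 + (29/31)·R3: [0, 0, 0, 35/93, 49/186, 91/186]
The echelon form has 4 nonzero rows, and every pivot lies in the first 5 columns, so rank(B) = rank([B|b]) = 4.
The system is consistent.
rank = 4 < 5 unknowns, so there are infinitely many solutions.

infinite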